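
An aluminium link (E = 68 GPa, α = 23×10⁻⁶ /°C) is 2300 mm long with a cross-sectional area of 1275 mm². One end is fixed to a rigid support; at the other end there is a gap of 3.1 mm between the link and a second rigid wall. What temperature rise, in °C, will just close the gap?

ΔT ≈ 58.6 °C

The gap closes when αΔT L = 3.1 mm, since the link is still unstressed at that instant.
ΔT = 3.1 / (23×10⁻⁶ × 2300) = 58.6 °C.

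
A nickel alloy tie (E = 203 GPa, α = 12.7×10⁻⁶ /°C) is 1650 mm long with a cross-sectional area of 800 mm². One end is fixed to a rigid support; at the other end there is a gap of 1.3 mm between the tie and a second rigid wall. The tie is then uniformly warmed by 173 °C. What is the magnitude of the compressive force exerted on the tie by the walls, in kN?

If the wall were absent the tie would grow by αΔT L = 12.7×10⁻⁶ × 173 × 1650 = 3.625 mm.
The gap closes (δ_free > 1.3 mm) and the wall then resists a further 3.625 − 1.3 = 2.325 mm of expansion.
That suppressed elongation corresponds to σ = E·Δ/L = 203×10³ × 2.325/1650 = 286.1 MPa.
P = σA = 286.1 × 800 = 228.9 kN.

P ≈ 229 kN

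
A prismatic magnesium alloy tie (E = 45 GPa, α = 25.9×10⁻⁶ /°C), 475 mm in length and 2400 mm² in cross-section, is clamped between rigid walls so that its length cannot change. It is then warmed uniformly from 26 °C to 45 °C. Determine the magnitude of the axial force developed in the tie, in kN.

The ends cannot move, so σ = EαΔT = 45×10³ × 25.9×10⁻⁶ × 19 = 22.14 MPa.
Then P = σA = 22.14 × 2400 mm² = 53.15 kN, compressive.

P ≈ 53.1 kN (compressive)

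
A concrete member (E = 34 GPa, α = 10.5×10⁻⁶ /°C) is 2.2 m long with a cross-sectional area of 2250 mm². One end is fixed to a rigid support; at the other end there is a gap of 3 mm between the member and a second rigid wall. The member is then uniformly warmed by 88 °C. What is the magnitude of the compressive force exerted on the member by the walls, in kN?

P ≈ 0 kN

If the wall were absent the member would grow by αΔT L = 10.5×10⁻⁶ × 88 × 2200 = 2.033 mm.
Since δ_free = 2.03 mm is less than the 3 mm gap, the member never touches the wall. No axial force develops.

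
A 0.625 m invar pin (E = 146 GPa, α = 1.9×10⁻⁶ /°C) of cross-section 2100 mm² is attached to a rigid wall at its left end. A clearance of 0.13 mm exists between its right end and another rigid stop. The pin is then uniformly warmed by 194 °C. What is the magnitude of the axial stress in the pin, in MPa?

Free thermal elongation = αΔT L = 1.9×10⁻⁶ × 194 × 625 = 0.2304 mm.
The gap closes (δ_free > 0.13 mm) and the wall then resists a further 0.2304 − 0.13 = 0.1004 mm of expansion.
That suppressed elongation corresponds to σ = E·Δ/L = 146×10³ × 0.1004/625 = 23.45 MPa.

σ ≈ 23.4 MPa (compressive)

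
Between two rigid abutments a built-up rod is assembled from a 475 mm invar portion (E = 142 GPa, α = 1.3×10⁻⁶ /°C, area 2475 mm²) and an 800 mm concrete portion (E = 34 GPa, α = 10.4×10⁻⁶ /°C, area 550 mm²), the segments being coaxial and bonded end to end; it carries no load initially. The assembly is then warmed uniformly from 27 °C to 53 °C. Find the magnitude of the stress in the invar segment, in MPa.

σ ≈ 2.13 MPa (compressive)

If the supports were absent, the total length change would be Σ αᵢΔT Lᵢ = 1.3×10⁻⁶×26×475 + 10.4×10⁻⁶×26×800 = 0.2324 mm.
The rigid supports impose zero overall length change; the single axial force P common to all segments must satisfy P Σ Lᵢ/(AᵢEᵢ) = δ_free.
Σ Lᵢ/(AᵢEᵢ) = 475/(2475×142×10³) + 800/(550×34×10³) = 4.413×10⁻⁵ mm/N.
So P = 0.2324 / 4.413×10⁻⁵ = 5.265 kN, compressive.
σ_{invar} = P / A = 5265 / 2475 = 2.127 MPa.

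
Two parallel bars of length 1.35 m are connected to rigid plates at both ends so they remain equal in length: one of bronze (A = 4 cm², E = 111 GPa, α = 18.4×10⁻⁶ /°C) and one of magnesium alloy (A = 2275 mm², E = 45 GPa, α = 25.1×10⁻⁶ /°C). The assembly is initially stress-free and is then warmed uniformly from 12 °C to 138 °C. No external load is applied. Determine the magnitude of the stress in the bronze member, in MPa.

σ ≈ 65.4 MPa (tensile)

The magnesium alloy has the larger α, so on heating it would change length more than the bronze if both were free. The rigid plates force a common final length, so the magnesium alloy is put into compression and the bronze into tension, with equal and opposite forces P (no external load).
Compatibility of the two members (thermal + elastic change equal): (α₁ − α₂)ΔT = P·[1/(A₁E₁) + 1/(A₂E₂)].
|α₁ − α₂|·ΔT = 6.7×10⁻⁶ × 126 = 0.0008442.
1/(A₁E₁) + 1/(A₂E₂) = 1/(400×111×10³) + 1/(2275×45×10³) = 3.229×10⁻⁸ N⁻¹.
So P = 0.0008442 / 3.229×10⁻⁸ = 26.14 kN.
σ_{bronze} = P/A₁ = 26140/400 = 65.36 MPa, tensile.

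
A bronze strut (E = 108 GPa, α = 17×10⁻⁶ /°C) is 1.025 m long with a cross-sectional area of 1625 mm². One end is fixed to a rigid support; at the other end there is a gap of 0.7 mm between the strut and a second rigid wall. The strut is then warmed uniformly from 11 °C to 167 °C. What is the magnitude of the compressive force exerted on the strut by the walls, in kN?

P ≈ 346 kN

Free thermal elongation = αΔT L = 17×10⁻⁶ × 156 × 1025 = 2.718 mm.
This exceeds the 0.7 mm gap, so the wall pushes back. The portion of expansion that must be recovered elastically is δ_free − gap = 2.718 − 0.7 = 2.018 mm.
Compatibility: PL/(AE) = 2.018 mm, so σ = P/A = E × (2.018/1025) = 212.7 MPa.
P = σA = 212.7 × 1625 = 345.6 kN.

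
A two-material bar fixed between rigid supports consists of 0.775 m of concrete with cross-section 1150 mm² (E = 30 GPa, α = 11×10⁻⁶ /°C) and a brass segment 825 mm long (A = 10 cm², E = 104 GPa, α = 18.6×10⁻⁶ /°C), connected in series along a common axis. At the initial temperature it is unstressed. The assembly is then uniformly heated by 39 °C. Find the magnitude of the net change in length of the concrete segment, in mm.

With the walls removed the bar would change length by δ_free = Σ αᵢΔT Lᵢ = 11×10⁻⁶×39×775 + 18.6×10⁻⁶×39×825 = 0.9309 mm.
Since the ends are fixed, an axial force P builds up, equal in every segment, with P · Σ Lᵢ/(AᵢEᵢ) = δ_free.
The series flexibility is Σ Lᵢ/(AᵢEᵢ) = 775/(1150×30×10³) + 825/(1000×104×10³) = 3.04×10⁻⁵ mm/N.
P = 0.9309 / 3.04×10⁻⁵ = 30630 N = 30.63 kN, compressive.
For the concrete segment, free thermal change = 11×10⁻⁶×39×775 = 0.3325 mm and elastic change from P = 30630×775/(1150×30×10³) = 0.688 mm; these oppose, so the net change is 0.356 mm (segment shortens).

|ΔL| ≈ 0.356 mm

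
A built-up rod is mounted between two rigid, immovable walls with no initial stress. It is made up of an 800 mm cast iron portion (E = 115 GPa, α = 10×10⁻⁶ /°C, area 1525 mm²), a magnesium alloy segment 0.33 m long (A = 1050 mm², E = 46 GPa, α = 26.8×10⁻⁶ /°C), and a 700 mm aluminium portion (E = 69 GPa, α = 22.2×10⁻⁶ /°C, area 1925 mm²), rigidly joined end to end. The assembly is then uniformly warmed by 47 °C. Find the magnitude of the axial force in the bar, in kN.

P ≈ 91.3 kN (compressive)

With the walls removed the bar would change length by δ_free = Σ αᵢΔT Lᵢ = 10×10⁻⁶×47×800 + 26.8×10⁻⁶×47×330 + 22.2×10⁻⁶×47×700 = 1.522 mm.
The rigid supports impose zero overall length change; the single axial force P common to all segments must satisfy P Σ Lᵢ/(AᵢEᵢ) = δ_free.
The series flexibility is Σ Lᵢ/(AᵢEᵢ) = 800/(1525×115×10³) + 330/(1050×46×10³) + 700/(1925×69×10³) = 1.666×10⁻⁵ mm/N.
So P = 1.522 / 1.666×10⁻⁵ = 91.34 kN, compressive.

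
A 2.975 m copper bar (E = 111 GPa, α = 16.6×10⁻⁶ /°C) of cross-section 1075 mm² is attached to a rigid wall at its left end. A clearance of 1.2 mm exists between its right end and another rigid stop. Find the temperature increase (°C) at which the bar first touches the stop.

ΔT ≈ 24.3 °C

The gap closes when αΔT L = 1.2 mm, since the bar is still unstressed at that instant.
ΔT = 1.2 / (16.6×10⁻⁶ × 2975) = 24.3 °C.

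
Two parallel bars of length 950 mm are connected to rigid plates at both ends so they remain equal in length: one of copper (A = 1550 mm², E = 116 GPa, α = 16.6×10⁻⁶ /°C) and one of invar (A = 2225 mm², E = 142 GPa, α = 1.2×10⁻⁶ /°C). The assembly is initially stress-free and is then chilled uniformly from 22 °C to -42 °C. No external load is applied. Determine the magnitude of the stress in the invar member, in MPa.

Both members must finish at the same length. With the larger α, the copper tends to over-contract; the plates restrain it, putting the copper in tension and the invar in compression. With no external load the two internal forces are equal and opposite, magnitude P.
Compatibility of the two members (thermal + elastic change equal): (α₁ − α₂)ΔT = P·[1/(A₁E₁) + 1/(A₂E₂)].
|α₁ − α₂|·ΔT = 15.4×10⁻⁶ × 64 = 0.0009856.
1/(A₁E₁) + 1/(A₂E₂) = 1/(1550×116×10³) + 1/(2225×142×10³) = 8.727×10⁻⁹ N⁻¹.
P = 0.0009856 / 8.727×10⁻⁹ = 112900 N = 112.9 kN.
σ_{invar} = P/A₂ = 112900/2225 = 50.76 MPa, compressive.

σ ≈ 50.8 MPa (compressive)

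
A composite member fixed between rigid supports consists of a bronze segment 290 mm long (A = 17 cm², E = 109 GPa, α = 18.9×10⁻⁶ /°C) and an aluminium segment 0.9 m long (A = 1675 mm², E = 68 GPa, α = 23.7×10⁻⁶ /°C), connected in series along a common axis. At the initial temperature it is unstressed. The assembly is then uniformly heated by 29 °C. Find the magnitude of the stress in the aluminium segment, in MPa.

σ ≈ 49 MPa (compressive)

With the walls removed the bar would change length by δ_free = Σ αᵢΔT Lᵢ = 18.9×10⁻⁶×29×290 + 23.7×10⁻⁶×29×900 = 0.7775 mm.
Since the ends are fixed, an axial force P builds up, equal in every segment, with P · Σ Lᵢ/(AᵢEᵢ) = δ_free.
The series flexibility is Σ Lᵢ/(AᵢEᵢ) = 290/(1700×109×10³) + 900/(1675×68×10³) = 9.467×10⁻⁶ mm/N.
So P = 0.7775 / 9.467×10⁻⁶ = 82.13 kN, compressive.
σ_{aluminium} = P / A = 82130 / 1675 = 49.03 MPa.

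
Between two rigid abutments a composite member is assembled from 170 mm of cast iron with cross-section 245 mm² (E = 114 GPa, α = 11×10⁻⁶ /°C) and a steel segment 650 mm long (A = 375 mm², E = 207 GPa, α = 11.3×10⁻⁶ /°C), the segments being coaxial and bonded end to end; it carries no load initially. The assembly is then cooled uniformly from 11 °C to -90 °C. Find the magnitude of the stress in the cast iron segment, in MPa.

If the supports were absent, the total length change would be Σ αᵢΔT Lᵢ = 11×10⁻⁶×101×170 + 11.3×10⁻⁶×101×650 = 0.9307 mm.
Since the ends are fixed, an axial force P builds up, equal in every segment, with P · Σ Lᵢ/(AᵢEᵢ) = δ_free.
The series flexibility is Σ Lᵢ/(AᵢEᵢ) = 170/(245×114×10³) + 650/(375×207×10³) = 1.446×10⁻⁵ mm/N.
P = 0.9307 / 1.446×10⁻⁵ = 64360 N = 64.36 kN, tensile.
σ_{cast iron} = P / A = 64360 / 245 = 262.7 MPa.

σ ≈ 263 MPa (tensile)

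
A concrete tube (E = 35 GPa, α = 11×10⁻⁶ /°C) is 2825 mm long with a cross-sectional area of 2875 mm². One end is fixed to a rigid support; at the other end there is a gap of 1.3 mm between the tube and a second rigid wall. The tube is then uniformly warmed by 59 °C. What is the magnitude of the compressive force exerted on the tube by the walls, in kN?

Unrestrained expansion: δ_free = αΔT L = 11×10⁻⁶ × 59 × 2825 = 1.833 mm.
After closing the 1.3 mm clearance, 1.833 − 1.3 = 0.5334 mm of expansion remains to be suppressed by the wall.
So σ = E(δ_free − g)/L = 35×10³ × 0.5334/2825 = 6.609 MPa.
P = σA = 6.609 × 2875 = 19 kN.

P ≈ 19 kN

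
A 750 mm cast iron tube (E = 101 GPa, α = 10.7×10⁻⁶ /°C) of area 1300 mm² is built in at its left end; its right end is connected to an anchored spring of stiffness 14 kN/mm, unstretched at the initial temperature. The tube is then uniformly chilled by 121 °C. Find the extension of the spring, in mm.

The unrestrained thermal change is αΔT L = 10.7×10⁻⁶ × 121 × 750 = 0.971 mm.
Let P be the tensile force in the spring. The tube extends elastically by PL/(AE) and the spring stretches by P/k; together these equal δ_free.
So P = δ_free / [L/(AE) + 1/k] = 0.971 / [ 750/(1300×101×10³) + 1/(14×10³) ].
P = 0.971 / 7.714×10⁻⁵ = 12590 N.
Spring extension = P/k = 12590/(14×10³) = 0.8991 mm.

δ ≈ 0.899 mm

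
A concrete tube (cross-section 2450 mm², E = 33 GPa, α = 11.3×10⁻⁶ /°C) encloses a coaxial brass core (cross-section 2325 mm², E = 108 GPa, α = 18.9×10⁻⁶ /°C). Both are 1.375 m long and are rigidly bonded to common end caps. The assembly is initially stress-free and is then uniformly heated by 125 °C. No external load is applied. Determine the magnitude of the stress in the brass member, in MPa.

Both members must finish at the same length. With the larger α, the brass tends to over-expand; the plates restrain it, putting the brass in compression and the concrete in tension. With no external load the two internal forces are equal and opposite, magnitude P.
Equating the net (thermal + elastic) strains gives |α₁ − α₂|·ΔT = P·[1/(A₁E₁) + 1/(A₂E₂)].
|α₁ − α₂|·ΔT = 7.6×10⁻⁶ × 125 = 0.00095.
1/(A₁E₁) + 1/(A₂E₂) = 1/(2450×33×10³) + 1/(2325×108×10³) = 1.635×10⁻⁸ N⁻¹.
So P = 0.00095 / 1.635×10⁻⁸ = 58.1 kN.
σ_{brass} = P/A₂ = 58100/2325 = 24.99 MPa, compressive.

σ ≈ 25 MPa (compressive)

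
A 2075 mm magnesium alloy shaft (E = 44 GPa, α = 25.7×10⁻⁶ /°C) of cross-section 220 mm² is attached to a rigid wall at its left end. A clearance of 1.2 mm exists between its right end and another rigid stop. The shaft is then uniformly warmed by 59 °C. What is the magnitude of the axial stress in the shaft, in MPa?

Unrestrained expansion: δ_free = αΔT L = 25.7×10⁻⁶ × 59 × 2075 = 3.146 mm.
After closing the 1.2 mm clearance, 3.146 − 1.2 = 1.946 mm of expansion remains to be suppressed by the wall.
So σ = E(δ_free − g)/L = 44×10³ × 1.946/2075 = 41.27 MPa.

σ ≈ 41.3 MPa (compressive)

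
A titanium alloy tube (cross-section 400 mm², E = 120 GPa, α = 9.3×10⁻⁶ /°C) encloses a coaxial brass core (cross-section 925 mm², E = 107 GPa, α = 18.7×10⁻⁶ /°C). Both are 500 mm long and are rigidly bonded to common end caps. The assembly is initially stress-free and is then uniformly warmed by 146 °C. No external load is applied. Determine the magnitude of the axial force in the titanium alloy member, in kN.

Equilibrium of a rigid end plate with no external load gives equal and opposite internal forces ±P in the two members. Since α_{brass} > α_{titanium alloy}, heating drives the brass into compression and the titanium alloy into tension.
Setting the final lengths equal and cancelling L: (α₁ − α₂)ΔT = P/(A₁E₁) + P/(A₂E₂).
|α₁ − α₂|·ΔT = 9.4×10⁻⁶ × 146 = 0.001372.
1/(A₁E₁) + 1/(A₂E₂) = 1/(400×120×10³) + 1/(925×107×10³) = 3.094×10⁻⁸ N⁻¹.
So P = 0.001372 / 3.094×10⁻⁸ = 44.36 kN.

P ≈ 44.4 kN (tensile in the titanium alloy)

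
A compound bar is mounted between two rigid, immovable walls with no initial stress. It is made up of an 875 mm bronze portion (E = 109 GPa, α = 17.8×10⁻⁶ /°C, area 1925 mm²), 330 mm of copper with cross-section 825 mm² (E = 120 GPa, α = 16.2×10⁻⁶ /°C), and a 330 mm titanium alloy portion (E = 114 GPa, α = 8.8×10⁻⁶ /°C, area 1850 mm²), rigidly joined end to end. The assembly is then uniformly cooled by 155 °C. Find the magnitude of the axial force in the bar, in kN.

With the walls removed the bar would change length by δ_free = Σ αᵢΔT Lᵢ = 17.8×10⁻⁶×155×875 + 16.2×10⁻⁶×155×330 + 8.8×10⁻⁶×155×330 = 3.693 mm.
The rigid supports impose zero overall length change; the single axial force P common to all segments must satisfy P Σ Lᵢ/(AᵢEᵢ) = δ_free.
The series flexibility is Σ Lᵢ/(AᵢEᵢ) = 875/(1925×109×10³) + 330/(825×120×10³) + 330/(1850×114×10³) = 9.068×10⁻⁶ mm/N.
So P = 3.693 / 9.068×10⁻⁶ = 407.2 kN, tensile.

P ≈ 407 kN (tensile)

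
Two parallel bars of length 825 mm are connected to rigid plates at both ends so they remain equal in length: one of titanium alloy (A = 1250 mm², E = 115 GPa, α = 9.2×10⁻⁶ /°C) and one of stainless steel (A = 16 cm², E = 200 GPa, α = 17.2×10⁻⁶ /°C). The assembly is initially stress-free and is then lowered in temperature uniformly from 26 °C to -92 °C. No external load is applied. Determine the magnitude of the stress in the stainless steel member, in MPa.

The stainless steel has the larger α, so on cooling it would change length more than the titanium alloy if both were free. The rigid plates force a common final length, so the stainless steel is put into tension and the titanium alloy into compression, with equal and opposite forces P (no external load).
Equating the net (thermal + elastic) strains gives |α₁ − α₂|·ΔT = P·[1/(A₁E₁) + 1/(A₂E₂)].
|α₁ − α₂|·ΔT = 8×10⁻⁶ × 118 = 0.000944.
1/(A₁E₁) + 1/(A₂E₂) = 1/(1250×115×10³) + 1/(1600×200×10³) = 1.008×10⁻⁸ N⁻¹.
P = 0.000944 / 1.008×10⁻⁸ = 93640 N = 93.64 kN.
σ_{stainless steel} = P/A₂ = 93640/1600 = 58.52 MPa, tensile.

σ ≈ 58.5 MPa (tensile)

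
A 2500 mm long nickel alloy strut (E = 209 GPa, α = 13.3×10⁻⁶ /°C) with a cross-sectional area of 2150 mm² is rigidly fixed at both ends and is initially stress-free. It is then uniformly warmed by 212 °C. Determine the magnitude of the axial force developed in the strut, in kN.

Full restraint means ε = 0, so the stress is σ = EαΔT = 209×10³ × 13.3×10⁻⁶ × 212 = 589.3 MPa.
P = AEαΔT = 2150 × 209×10³ × 13.3×10⁻⁶ × 212 = 1267 kN (compressive).

P ≈ 1270 kN (compressive)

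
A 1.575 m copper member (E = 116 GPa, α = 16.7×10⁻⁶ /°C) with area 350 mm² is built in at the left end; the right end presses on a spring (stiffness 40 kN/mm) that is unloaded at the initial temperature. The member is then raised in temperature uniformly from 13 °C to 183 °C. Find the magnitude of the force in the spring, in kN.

If the spring were absent the member would lengthen by αΔT L = 16.7×10⁻⁶ × 170 × 1575 = 4.471 mm.
With a force P in the spring, the elastic change of the member is PL/(AE) and that of the spring is P/k; compatibility requires their sum to equal δ_free.
P [ L/(AE) + 1/k ] = δ_free → P [ 1575/(350×116×10³) + 1/(40×10³) ] = 4.471.
P = 4.471 / 6.379×10⁻⁵ = 70090 N.

P ≈ 70.1 kN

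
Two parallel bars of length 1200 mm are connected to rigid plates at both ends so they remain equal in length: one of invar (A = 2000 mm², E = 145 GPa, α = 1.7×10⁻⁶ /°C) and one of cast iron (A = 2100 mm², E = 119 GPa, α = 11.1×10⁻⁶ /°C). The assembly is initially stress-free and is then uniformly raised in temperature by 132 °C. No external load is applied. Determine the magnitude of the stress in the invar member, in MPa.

Both members must finish at the same length. With the larger α, the cast iron tends to over-expand; the plates restrain it, putting the cast iron in compression and the invar in tension. With no external load the two internal forces are equal and opposite, magnitude P.
Compatibility of the two members (thermal + elastic change equal): (α₁ − α₂)ΔT = P·[1/(A₁E₁) + 1/(A₂E₂)].
|α₁ − α₂|·ΔT = 9.4×10⁻⁶ × 132 = 0.001241.
1/(A₁E₁) + 1/(A₂E₂) = 1/(2000×145×10³) + 1/(2100×119×10³) = 7.45×10⁻⁹ N⁻¹.
So P = 0.001241 / 7.45×10⁻⁹ = 166.6 kN.
σ_{invar} = P/A₁ = 166600/2000 = 83.28 MPa, tensile.

σ ≈ 83.3 MPa (tensile)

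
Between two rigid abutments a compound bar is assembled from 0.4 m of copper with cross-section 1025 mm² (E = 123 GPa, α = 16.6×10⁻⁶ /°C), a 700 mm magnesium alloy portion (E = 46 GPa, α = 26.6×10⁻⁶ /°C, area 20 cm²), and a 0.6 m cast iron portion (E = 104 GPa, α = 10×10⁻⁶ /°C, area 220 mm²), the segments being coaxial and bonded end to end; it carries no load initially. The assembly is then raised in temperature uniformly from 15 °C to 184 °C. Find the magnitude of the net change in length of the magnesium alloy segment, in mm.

With the walls removed the bar would change length by δ_free = Σ αᵢΔT Lᵢ = 16.6×10⁻⁶×169×400 + 26.6×10⁻⁶×169×700 + 10×10⁻⁶×169×600 = 5.283 mm.
The walls prevent any net length change, so an axial force P (same in every segment) develops. Compatibility: P · Σ Lᵢ/(AᵢEᵢ) = δ_free.
The series flexibility is Σ Lᵢ/(AᵢEᵢ) = 400/(1025×123×10³) + 700/(2000×46×10³) + 600/(220×104×10³) = 3.701×10⁻⁵ mm/N.
So P = 5.283 / 3.701×10⁻⁵ = 142.8 kN, compressive.
For the magnesium alloy segment, free thermal change = 26.6×10⁻⁶×169×700 = 3.147 mm and elastic change from P = 142800×700/(2000×46×10³) = 1.086 mm; these oppose, so the net change is 2.06 mm (segment lengthens).

|ΔL| ≈ 2.06 mm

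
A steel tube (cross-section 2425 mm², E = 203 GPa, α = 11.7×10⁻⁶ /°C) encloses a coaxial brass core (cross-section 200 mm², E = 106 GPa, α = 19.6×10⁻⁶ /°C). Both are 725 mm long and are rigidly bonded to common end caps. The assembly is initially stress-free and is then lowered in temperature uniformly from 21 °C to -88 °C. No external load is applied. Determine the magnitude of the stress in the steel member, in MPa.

Both members must finish at the same length. With the larger α, the brass tends to over-contract; the plates restrain it, putting the brass in tension and the steel in compression. With no external load the two internal forces are equal and opposite, magnitude P.
Setting the final lengths equal and cancelling L: (α₁ − α₂)ΔT = P/(A₁E₁) + P/(A₂E₂).
|α₁ − α₂|·ΔT = 7.9×10⁻⁶ × 109 = 0.0008611.
1/(A₁E₁) + 1/(A₂E₂) = 1/(2425×203×10³) + 1/(200×106×10³) = 4.92×10⁻⁸ N⁻¹.
P = 0.0008611 / 4.92×10⁻⁸ = 17500 N = 17.5 kN.
σ_{steel} = P/A₁ = 17500/2425 = 7.217 MPa, compressive.

σ ≈ 7.22 MPa (compressive)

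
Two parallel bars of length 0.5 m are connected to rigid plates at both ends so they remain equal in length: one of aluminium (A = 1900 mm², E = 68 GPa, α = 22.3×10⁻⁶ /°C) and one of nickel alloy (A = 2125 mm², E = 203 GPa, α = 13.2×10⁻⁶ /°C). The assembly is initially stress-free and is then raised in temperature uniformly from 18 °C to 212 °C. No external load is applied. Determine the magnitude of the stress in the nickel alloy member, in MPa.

σ ≈ 82.6 MPa (tensile)

Equilibrium of a rigid end plate with no external load gives equal and opposite internal forces ±P in the two members. Since α_{aluminium} > α_{nickel alloy}, heating drives the aluminium into compression and the nickel alloy into tension.
Compatibility of the two members (thermal + elastic change equal): (α₁ − α₂)ΔT = P·[1/(A₁E₁) + 1/(A₂E₂)].
|α₁ − α₂|·ΔT = 9.1×10⁻⁶ × 194 = 0.001765.
1/(A₁E₁) + 1/(A₂E₂) = 1/(1900×68×10³) + 1/(2125×203×10³) = 1.006×10⁻⁸ N⁻¹.
P = 0.001765 / 1.006×10⁻⁸ = 175500 N = 175.5 kN.
σ_{nickel alloy} = P/A₂ = 175500/2125 = 82.6 MPa, tensile.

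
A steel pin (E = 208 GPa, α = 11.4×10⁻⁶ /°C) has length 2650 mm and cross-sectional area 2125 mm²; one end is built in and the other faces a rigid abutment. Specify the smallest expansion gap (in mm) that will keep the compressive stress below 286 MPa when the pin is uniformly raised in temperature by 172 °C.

With no wall the pin would lengthen by αΔT L = 11.4×10⁻⁶ × 172 × 2650 = 5.196 mm.
A stress of 286 MPa corresponds to the wall pushing the pin back by σL/E = 286×2650/(208×10³) = 3.644 mm.
The gap must absorb the remainder: g_min = 5.196 − 3.644 = 1.552 mm.

g ≈ 1.55 mm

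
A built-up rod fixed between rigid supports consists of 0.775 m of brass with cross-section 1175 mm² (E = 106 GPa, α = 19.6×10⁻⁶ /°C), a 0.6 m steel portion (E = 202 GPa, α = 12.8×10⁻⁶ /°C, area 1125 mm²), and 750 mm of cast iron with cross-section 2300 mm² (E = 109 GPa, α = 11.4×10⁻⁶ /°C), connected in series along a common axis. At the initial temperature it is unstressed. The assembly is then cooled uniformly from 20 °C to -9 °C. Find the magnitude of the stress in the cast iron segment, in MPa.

With the walls removed the bar would change length by δ_free = Σ αᵢΔT Lᵢ = 19.6×10⁻⁶×29×775 + 12.8×10⁻⁶×29×600 + 11.4×10⁻⁶×29×750 = 0.9112 mm.
Since the ends are fixed, an axial force P builds up, equal in every segment, with P · Σ Lᵢ/(AᵢEᵢ) = δ_free.
The series flexibility is Σ Lᵢ/(AᵢEᵢ) = 775/(1175×106×10³) + 600/(1125×202×10³) + 750/(2300×109×10³) = 1.185×10⁻⁵ mm/N.
P = 0.9112 / 1.185×10⁻⁵ = 76870 N = 76.87 kN, tensile.
σ_{cast iron} = P / A = 76870 / 2300 = 33.42 MPa.

σ ≈ 33.4 MPa (tensile)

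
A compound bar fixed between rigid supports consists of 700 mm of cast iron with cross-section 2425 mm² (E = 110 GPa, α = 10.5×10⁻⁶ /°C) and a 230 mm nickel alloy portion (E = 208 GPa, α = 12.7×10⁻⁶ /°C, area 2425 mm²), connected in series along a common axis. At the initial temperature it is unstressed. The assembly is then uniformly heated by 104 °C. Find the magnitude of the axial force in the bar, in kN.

If the supports were absent, the total length change would be Σ αᵢΔT Lᵢ = 10.5×10⁻⁶×104×700 + 12.7×10⁻⁶×104×230 = 1.068 mm.
The walls prevent any net length change, so an axial force P (same in every segment) develops. Compatibility: P · Σ Lᵢ/(AᵢEᵢ) = δ_free.
Σ Lᵢ/(AᵢEᵢ) = 700/(2425×110×10³) + 230/(2425×208×10³) = 3.08×10⁻⁶ mm/N.
Hence P = δ_free / Σ(L/AE) = 1.068/3.08×10⁻⁶ = 346.8 kN (compressive).

P ≈ 347 kN (compressive)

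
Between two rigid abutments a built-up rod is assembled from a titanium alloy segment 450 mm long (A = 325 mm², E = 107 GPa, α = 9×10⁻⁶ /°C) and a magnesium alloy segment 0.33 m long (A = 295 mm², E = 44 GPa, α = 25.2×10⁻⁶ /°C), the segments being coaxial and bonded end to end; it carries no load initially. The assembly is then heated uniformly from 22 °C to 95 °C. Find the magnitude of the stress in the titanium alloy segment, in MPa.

With the walls removed the bar would change length by δ_free = Σ αᵢΔT Lᵢ = 9×10⁻⁶×73×450 + 25.2×10⁻⁶×73×330 = 0.9027 mm.
The rigid supports impose zero overall length change; the single axial force P common to all segments must satisfy P Σ Lᵢ/(AᵢEᵢ) = δ_free.
The series flexibility is Σ Lᵢ/(AᵢEᵢ) = 450/(325×107×10³) + 330/(295×44×10³) = 3.836×10⁻⁵ mm/N.
So P = 0.9027 / 3.836×10⁻⁵ = 23.53 kN, compressive.
σ_{titanium alloy} = P / A = 23530 / 325 = 72.4 MPa.

σ ≈ 72.4 MPa (compressive)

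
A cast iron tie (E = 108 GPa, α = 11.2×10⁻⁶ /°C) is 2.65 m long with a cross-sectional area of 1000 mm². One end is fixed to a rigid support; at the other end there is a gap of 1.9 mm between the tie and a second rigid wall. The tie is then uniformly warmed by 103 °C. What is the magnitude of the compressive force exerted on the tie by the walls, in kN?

P ≈ 47.2 kN

Free thermal elongation = αΔT L = 11.2×10⁻⁶ × 103 × 2650 = 3.057 mm.
The gap closes (δ_free > 1.9 mm) and the wall then resists a further 3.057 − 1.9 = 1.157 mm of expansion.
Compatibility: PL/(AE) = 1.157 mm, so σ = P/A = E × (1.157/2650) = 47.15 MPa.
Force on the wall = σA = 47.15 × 1000 mm² = 47.15 kN.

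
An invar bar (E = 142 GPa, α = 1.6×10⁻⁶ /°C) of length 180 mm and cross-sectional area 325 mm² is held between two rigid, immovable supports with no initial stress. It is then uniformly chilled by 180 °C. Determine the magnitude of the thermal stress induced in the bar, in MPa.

Because both ends are immovable the net strain is zero, and the suppressed thermal strain is αΔT = 1.6×10⁻⁶ × 180 = 288×10⁻⁶.
The stress required to suppress this strain is σ = Eε = 142×10³ × 288×10⁻⁶ = 40.9 MPa, tensile since the bar is trying to contract.

σ ≈ 40.9 MPa (tensile)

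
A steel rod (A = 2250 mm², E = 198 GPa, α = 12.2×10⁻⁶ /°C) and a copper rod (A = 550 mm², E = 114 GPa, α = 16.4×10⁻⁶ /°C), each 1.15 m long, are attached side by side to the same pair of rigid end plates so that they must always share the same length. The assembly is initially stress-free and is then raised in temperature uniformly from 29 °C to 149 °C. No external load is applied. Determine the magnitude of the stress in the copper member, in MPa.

σ ≈ 50.4 MPa (compressive)

Equilibrium of a rigid end plate with no external load gives equal and opposite internal forces ±P in the two members. Since α_{copper} > α_{steel}, heating drives the copper into compression and the steel into tension.
Compatibility of the two members (thermal + elastic change equal): (α₁ − α₂)ΔT = P·[1/(A₁E₁) + 1/(A₂E₂)].
|α₁ − α₂|·ΔT = 4.2×10⁻⁶ × 120 = 0.000504.
1/(A₁E₁) + 1/(A₂E₂) = 1/(2250×198×10³) + 1/(550×114×10³) = 1.819×10⁻⁸ N⁻¹.
So P = 0.000504 / 1.819×10⁻⁸ = 27.7 kN.
σ_{copper} = P/A₂ = 27700/550 = 50.37 MPa, compressive.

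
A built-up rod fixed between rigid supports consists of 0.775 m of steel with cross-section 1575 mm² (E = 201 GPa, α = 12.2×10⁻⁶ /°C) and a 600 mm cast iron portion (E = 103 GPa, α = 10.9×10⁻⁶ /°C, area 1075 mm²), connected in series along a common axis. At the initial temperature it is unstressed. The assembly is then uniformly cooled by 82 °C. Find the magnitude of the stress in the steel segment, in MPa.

σ ≈ 106 MPa (tensile)

With the walls removed the bar would change length by δ_free = Σ αᵢΔT Lᵢ = 12.2×10⁻⁶×82×775 + 10.9×10⁻⁶×82×600 = 1.312 mm.
The rigid supports impose zero overall length change; the single axial force P common to all segments must satisfy P Σ Lᵢ/(AᵢEᵢ) = δ_free.
The series flexibility is Σ Lᵢ/(AᵢEᵢ) = 775/(1575×201×10³) + 600/(1075×103×10³) = 7.867×10⁻⁶ mm/N.
Hence P = δ_free / Σ(L/AE) = 1.312/7.867×10⁻⁶ = 166.7 kN (tensile).
σ_{steel} = P / A = 166700 / 1575 = 105.9 MPa.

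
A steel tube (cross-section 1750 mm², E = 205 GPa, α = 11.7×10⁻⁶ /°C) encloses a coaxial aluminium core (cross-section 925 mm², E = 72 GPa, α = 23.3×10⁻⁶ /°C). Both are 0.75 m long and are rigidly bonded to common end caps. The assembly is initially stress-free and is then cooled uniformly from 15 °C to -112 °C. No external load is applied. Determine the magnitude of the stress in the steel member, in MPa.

σ ≈ 47.3 MPa (compressive)

Both members must finish at the same length. With the larger α, the aluminium tends to over-contract; the plates restrain it, putting the aluminium in tension and the steel in compression. With no external load the two internal forces are equal and opposite, magnitude P.
Setting the final lengths equal and cancelling L: (α₁ − α₂)ΔT = P/(A₁E₁) + P/(A₂E₂).
|α₁ − α₂|·ΔT = 11.6×10⁻⁶ × 127 = 0.001473.
1/(A₁E₁) + 1/(A₂E₂) = 1/(1750×205×10³) + 1/(925×72×10³) = 1.78×10⁻⁸ N⁻¹.
So P = 0.001473 / 1.78×10⁻⁸ = 82.75 kN.
σ_{steel} = P/A₁ = 82750/1750 = 47.29 MPa, compressive.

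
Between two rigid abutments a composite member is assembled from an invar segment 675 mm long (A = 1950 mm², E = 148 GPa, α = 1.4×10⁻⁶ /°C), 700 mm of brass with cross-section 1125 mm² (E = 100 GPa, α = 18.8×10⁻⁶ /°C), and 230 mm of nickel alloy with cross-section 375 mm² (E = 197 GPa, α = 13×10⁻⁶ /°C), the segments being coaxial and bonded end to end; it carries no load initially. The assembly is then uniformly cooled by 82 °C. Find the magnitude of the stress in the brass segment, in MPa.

σ ≈ 107 MPa (tensile)

Free thermal contraction of the whole bar: Σ αᵢΔT Lᵢ = 1.4×10⁻⁶×82×675 + 18.8×10⁻⁶×82×700 + 13×10⁻⁶×82×230 = 1.402 mm.
Since the ends are fixed, an axial force P builds up, equal in every segment, with P · Σ Lᵢ/(AᵢEᵢ) = δ_free.
Σ Lᵢ/(AᵢEᵢ) = 675/(1950×148×10³) + 700/(1125×100×10³) + 230/(375×197×10³) = 1.167×10⁻⁵ mm/N.
Hence P = δ_free / Σ(L/AE) = 1.402/1.167×10⁻⁵ = 120.1 kN (tensile).
σ_{brass} = P / A = 120100 / 1125 = 106.7 MPa.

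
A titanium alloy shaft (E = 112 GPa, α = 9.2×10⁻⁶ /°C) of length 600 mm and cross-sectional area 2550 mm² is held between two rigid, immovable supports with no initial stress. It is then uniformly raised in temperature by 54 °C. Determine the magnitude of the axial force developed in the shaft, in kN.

P ≈ 142 kN (compressive)

With zero net strain, σ = E·αΔT = 112 GPa × 9.2×10⁻⁶ × 54 = 55.64 MPa.
Then P = σA = 55.64 × 2550 mm² = 141.9 kN, compressive.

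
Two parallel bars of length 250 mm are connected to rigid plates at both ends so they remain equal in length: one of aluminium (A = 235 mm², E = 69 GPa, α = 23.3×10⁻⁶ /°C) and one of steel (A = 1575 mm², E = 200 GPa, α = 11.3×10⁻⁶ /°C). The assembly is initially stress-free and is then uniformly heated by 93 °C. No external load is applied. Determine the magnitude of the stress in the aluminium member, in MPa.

Equilibrium of a rigid end plate with no external load gives equal and opposite internal forces ±P in the two members. Since α_{aluminium} > α_{steel}, heating drives the aluminium into compression and the steel into tension.
Compatibility of the two members (thermal + elastic change equal): (α₁ − α₂)ΔT = P·[1/(A₁E₁) + 1/(A₂E₂)].
|α₁ − α₂|·ΔT = 12×10⁻⁶ × 93 = 0.001116.
1/(A₁E₁) + 1/(A₂E₂) = 1/(235×69×10³) + 1/(1575×200×10³) = 6.485×10⁻⁸ N⁻¹.
P = 0.001116 / 6.485×10⁻⁸ = 17210 N = 17.21 kN.
σ_{aluminium} = P/A₁ = 17210/235 = 73.23 MPa, compressive.

σ ≈ 73.2 MPa (compressive)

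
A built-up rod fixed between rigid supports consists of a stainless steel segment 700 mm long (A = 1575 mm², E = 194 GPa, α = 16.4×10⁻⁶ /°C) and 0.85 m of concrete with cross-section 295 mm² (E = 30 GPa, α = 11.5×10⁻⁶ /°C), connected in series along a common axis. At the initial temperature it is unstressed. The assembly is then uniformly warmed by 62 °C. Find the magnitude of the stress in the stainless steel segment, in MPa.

σ ≈ 8.51 MPa (compressive)

If the supports were absent, the total length change would be Σ αᵢΔT Lᵢ = 16.4×10⁻⁶×62×700 + 11.5×10⁻⁶×62×850 = 1.318 mm.
The walls prevent any net length change, so an axial force P (same in every segment) develops. Compatibility: P · Σ Lᵢ/(AᵢEᵢ) = δ_free.
Σ Lᵢ/(AᵢEᵢ) = 700/(1575×194×10³) + 850/(295×30×10³) = 9.834×10⁻⁵ mm/N.
Hence P = δ_free / Σ(L/AE) = 1.318/9.834×10⁻⁵ = 13.4 kN (compressive).
σ_{stainless steel} = P / A = 13400 / 1575 = 8.509 MPa.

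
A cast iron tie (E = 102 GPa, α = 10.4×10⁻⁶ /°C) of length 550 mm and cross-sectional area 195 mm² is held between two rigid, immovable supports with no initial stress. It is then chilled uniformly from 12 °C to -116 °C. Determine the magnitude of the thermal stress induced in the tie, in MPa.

σ ≈ 136 MPa (tensile)

The supports are rigid, so the total axial strain is zero. The restrained thermal strain is ε = αΔT = 10.4×10⁻⁶ × 128 = 1331.2×10⁻⁶.
The stress required to suppress this strain is σ = Eε = 102×10³ × 1331.2×10⁻⁶ = 135.8 MPa, tensile since the tie is trying to contract.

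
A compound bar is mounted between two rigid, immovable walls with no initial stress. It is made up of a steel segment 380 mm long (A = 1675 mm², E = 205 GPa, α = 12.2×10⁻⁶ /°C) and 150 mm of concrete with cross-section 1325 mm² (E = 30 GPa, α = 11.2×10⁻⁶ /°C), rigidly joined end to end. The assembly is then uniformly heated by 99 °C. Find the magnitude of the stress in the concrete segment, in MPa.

σ ≈ 96.7 MPa (compressive)

If the supports were absent, the total length change would be Σ αᵢΔT Lᵢ = 12.2×10⁻⁶×99×380 + 11.2×10⁻⁶×99×150 = 0.6253 mm.
The rigid supports impose zero overall length change; the single axial force P common to all segments must satisfy P Σ Lᵢ/(AᵢEᵢ) = δ_free.
Σ Lᵢ/(AᵢEᵢ) = 380/(1675×205×10³) + 150/(1325×30×10³) = 4.88×10⁻⁶ mm/N.
P = 0.6253 / 4.88×10⁻⁶ = 128100 N = 128.1 kN, compressive.
σ_{concrete} = P / A = 128100 / 1325 = 96.7 MPa.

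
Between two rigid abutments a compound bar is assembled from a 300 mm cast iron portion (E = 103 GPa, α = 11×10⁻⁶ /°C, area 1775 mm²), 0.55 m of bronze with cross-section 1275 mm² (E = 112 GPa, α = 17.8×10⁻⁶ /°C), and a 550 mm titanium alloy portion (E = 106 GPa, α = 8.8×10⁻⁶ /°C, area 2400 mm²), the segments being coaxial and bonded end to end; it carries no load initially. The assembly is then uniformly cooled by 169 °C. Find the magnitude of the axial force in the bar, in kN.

If the supports were absent, the total length change would be Σ αᵢΔT Lᵢ = 11×10⁻⁶×169×300 + 17.8×10⁻⁶×169×550 + 8.8×10⁻⁶×169×550 = 3.03 mm.
Since the ends are fixed, an axial force P builds up, equal in every segment, with P · Σ Lᵢ/(AᵢEᵢ) = δ_free.
The series flexibility is Σ Lᵢ/(AᵢEᵢ) = 300/(1775×103×10³) + 550/(1275×112×10³) + 550/(2400×106×10³) = 7.654×10⁻⁶ mm/N.
Hence P = δ_free / Σ(L/AE) = 3.03/7.654×10⁻⁶ = 395.9 kN (tensile).

P ≈ 396 kN (tensile)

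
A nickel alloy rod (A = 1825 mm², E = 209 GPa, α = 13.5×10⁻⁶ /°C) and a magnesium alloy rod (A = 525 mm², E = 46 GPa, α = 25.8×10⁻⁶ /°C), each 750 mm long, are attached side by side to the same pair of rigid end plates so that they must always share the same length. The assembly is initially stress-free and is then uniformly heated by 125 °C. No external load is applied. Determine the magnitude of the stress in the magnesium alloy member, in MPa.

σ ≈ 66.5 MPa (compressive)

The magnesium alloy has the larger α, so on heating it would change length more than the nickel alloy if both were free. The rigid plates force a common final length, so the magnesium alloy is put into compression and the nickel alloy into tension, with equal and opposite forces P (no external load).
Equating the net (thermal + elastic) strains gives |α₁ − α₂|·ΔT = P·[1/(A₁E₁) + 1/(A₂E₂)].
|α₁ − α₂|·ΔT = 12.3×10⁻⁶ × 125 = 0.001538.
1/(A₁E₁) + 1/(A₂E₂) = 1/(1825×209×10³) + 1/(525×46×10³) = 4.403×10⁻⁸ N⁻¹.
So P = 0.001538 / 4.403×10⁻⁸ = 34.92 kN.
σ_{magnesium alloy} = P/A₂ = 34920/525 = 66.51 MPa, compressive.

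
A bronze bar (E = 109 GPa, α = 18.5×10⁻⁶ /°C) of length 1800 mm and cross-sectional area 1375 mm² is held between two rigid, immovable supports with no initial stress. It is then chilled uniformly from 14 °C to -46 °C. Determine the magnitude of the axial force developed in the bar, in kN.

With zero net strain, σ = E·αΔT = 109 GPa × 18.5×10⁻⁶ × 60 = 121 MPa.
P = AEαΔT = 1375 × 109×10³ × 18.5×10⁻⁶ × 60 = 166.4 kN (tensile).

P ≈ 166 kN (tensile)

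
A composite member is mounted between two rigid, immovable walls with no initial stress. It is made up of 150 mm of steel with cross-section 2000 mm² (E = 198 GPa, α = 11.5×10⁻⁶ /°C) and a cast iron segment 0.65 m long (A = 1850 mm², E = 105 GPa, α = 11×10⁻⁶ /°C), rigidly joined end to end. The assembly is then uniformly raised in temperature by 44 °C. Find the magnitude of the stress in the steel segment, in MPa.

σ ≈ 52.4 MPa (compressive)

With the walls removed the bar would change length by δ_free = Σ αᵢΔT Lᵢ = 11.5×10⁻⁶×44×150 + 11×10⁻⁶×44×650 = 0.3905 mm.
The walls prevent any net length change, so an axial force P (same in every segment) develops. Compatibility: P · Σ Lᵢ/(AᵢEᵢ) = δ_free.
The series flexibility is Σ Lᵢ/(AᵢEᵢ) = 150/(2000×198×10³) + 650/(1850×105×10³) = 3.725×10⁻⁶ mm/N.
So P = 0.3905 / 3.725×10⁻⁶ = 104.8 kN, compressive.
σ_{steel} = P / A = 104800 / 2000 = 52.42 MPa.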